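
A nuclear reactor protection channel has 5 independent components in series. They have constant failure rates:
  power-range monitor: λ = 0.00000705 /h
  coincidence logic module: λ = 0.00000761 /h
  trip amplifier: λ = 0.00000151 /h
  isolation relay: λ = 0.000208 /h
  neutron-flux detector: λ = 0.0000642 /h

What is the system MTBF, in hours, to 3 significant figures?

Series of exponential components: λ_sys = Σ λ_i
λ_sys = 0.00000705 + 0.00000761 + 0.00000151 + 0.000208 + 0.0000642 = 2.8837e-04 /h
MTBF = 1 / λ_sys = 3470 h

3470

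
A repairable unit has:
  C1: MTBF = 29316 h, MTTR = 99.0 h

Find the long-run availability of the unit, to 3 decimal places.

0.997

A(C1) = MTBF/(MTBF+MTTR) = 29316/(29316+99.0) = 0.997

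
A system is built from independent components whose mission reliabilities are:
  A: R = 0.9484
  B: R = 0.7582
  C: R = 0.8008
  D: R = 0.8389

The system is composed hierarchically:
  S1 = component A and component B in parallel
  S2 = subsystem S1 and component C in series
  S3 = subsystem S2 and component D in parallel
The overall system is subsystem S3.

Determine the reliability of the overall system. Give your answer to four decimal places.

0.9663

Parallel (A and B): 1 − (1 − 0.948400)(1 − 0.758200) = 0.987523
Series ([0.987523] and C): 0.987523 × 0.800800 = 0.790808
Parallel ([0.790808] and D): 1 − (1 − 0.790808)(1 − 0.838900) = 0.9663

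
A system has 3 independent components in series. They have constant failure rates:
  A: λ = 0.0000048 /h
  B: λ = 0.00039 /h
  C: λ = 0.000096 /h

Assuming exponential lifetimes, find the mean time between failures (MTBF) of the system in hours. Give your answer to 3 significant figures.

Series of exponential components: λ_sys = Σ λ_i
λ_sys = 0.0000048 + 0.00039 + 0.000096 = 4.9080e-04 /h
MTBF = 1 / λ_sys = 2040 h

2040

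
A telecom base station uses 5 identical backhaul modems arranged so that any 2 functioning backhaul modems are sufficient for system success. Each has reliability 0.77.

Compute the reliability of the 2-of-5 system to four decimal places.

0.9886

R = Σ_{i=2}^{5} C(5,i) p^i (1−p)^{5−i} with p = 0.77
C(5,2)·0.77^2·0.23^3 = 0.072138
C(5,3)·0.77^3·0.23^2 = 0.241506
C(5,4)·0.77^4·0.23^1 = 0.404260
C(5,5)·0.77^5·0.23^0 = 0.270678
Sum = 0.9886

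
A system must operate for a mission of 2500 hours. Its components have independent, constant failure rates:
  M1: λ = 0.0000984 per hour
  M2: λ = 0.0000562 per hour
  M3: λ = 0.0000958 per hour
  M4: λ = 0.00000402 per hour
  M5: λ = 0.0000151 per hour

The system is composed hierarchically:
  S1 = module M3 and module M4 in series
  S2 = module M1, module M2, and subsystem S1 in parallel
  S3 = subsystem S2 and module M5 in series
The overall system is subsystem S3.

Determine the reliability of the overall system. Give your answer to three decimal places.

R(M1) = exp(−0.0000984 × 2500) = 0.78192
R(M2) = exp(−0.0000562 × 2500) = 0.86892
R(M3) = exp(−0.0000958 × 2500) = 0.78702
R(M4) = exp(−0.00000402 × 2500) = 0.99000
R(M5) = exp(−0.0000151 × 2500) = 0.96295
Series (M3 and M4): 0.78702 × 0.99000 = 0.77915
Parallel (M1, M2, and [0.77915]): 1 − (1 − 0.78192)(1 − 0.86892)(1 − 0.77915) = 0.99369
Series ([0.99369] and M5): 0.99369 × 0.96295 = 0.957

0.957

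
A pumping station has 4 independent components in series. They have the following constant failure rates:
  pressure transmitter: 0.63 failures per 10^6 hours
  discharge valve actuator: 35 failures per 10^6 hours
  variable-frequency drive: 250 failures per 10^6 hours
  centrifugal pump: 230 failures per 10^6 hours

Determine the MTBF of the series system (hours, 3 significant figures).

Series of exponential components: λ_sys = Σ λ_i
λ_sys = 0.00000063 + 0.000035 + 0.00025 + 0.00023 = 5.1563e-04 /h
MTBF = 1 / λ_sys = 1940 h

1940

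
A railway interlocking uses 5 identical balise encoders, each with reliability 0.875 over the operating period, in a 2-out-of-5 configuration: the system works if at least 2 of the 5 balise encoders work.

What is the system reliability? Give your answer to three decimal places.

R = Σ_{i=2}^{5} C(5,i) p^i (1−p)^{5−i} with p = 0.875
C(5,2)·0.875^2·0.125^3 = 0.01495
C(5,3)·0.875^3·0.125^2 = 0.10468
C(5,4)·0.875^4·0.125^1 = 0.36636
C(5,5)·0.875^5·0.125^0 = 0.51291
Sum = 0.999

0.999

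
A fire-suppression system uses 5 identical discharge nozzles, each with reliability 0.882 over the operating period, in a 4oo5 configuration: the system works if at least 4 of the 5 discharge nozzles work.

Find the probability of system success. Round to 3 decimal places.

R = Σ_{i=4}^{5} C(5,i) p^i (1−p)^{5−i} with p = 0.882
C(5,4)·0.882^4·0.118^1 = 0.35705
C(5,5)·0.882^5·0.118^0 = 0.53376
Sum = 0.891

0.891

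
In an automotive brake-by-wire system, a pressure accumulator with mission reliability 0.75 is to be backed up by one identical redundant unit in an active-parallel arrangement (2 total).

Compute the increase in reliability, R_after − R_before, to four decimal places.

R_before = 0.75
R_after = 1 − (1 − 0.75)^2 = 0.9375
ΔR = 0.9375 − 0.75 = 0.1875

0.1875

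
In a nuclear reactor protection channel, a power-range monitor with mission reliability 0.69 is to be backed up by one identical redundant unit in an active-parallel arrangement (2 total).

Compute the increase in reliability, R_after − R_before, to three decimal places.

R_before = 0.69
R_after = 1 − (1 − 0.69)^2 = 0.904
ΔR = 0.904 − 0.69 = 0.214

0.214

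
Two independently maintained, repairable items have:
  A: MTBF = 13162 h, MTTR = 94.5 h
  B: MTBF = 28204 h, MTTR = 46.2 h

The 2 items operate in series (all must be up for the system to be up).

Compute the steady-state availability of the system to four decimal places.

A(A) = MTBF/(MTBF+MTTR) = 13162/(13162+94.5) = 0.992871
A(B) = MTBF/(MTBF+MTTR) = 28204/(28204+46.2) = 0.998365
Series availability: 0.992871 × 0.998365 = 0.9912

0.9912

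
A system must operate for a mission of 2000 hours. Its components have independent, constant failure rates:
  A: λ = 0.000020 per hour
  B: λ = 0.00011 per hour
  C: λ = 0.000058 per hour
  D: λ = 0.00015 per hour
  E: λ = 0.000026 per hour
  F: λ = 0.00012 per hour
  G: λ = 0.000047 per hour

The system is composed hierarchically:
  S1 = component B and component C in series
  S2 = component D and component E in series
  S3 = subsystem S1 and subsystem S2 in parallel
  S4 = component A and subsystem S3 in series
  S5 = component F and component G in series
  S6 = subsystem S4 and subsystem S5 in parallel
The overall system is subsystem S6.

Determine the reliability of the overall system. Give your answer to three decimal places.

R(A) = exp(−0.000020 × 2000) = 0.96079
R(B) = exp(−0.00011 × 2000) = 0.80252
R(C) = exp(−0.000058 × 2000) = 0.89048
R(D) = exp(−0.00015 × 2000) = 0.74082
R(E) = exp(−0.000026 × 2000) = 0.94933
R(F) = exp(−0.00012 × 2000) = 0.78663
R(G) = exp(−0.000047 × 2000) = 0.91028
Series (B and C): 0.80252 × 0.89048 = 0.71463
Series (D and E): 0.74082 × 0.94933 = 0.70328
Parallel ([0.71463] and [0.70328]): 1 − (1 − 0.71463)(1 − 0.70328) = 0.91533
Series (A and [0.91533]): 0.96079 × 0.91533 = 0.87944
Series (F and G): 0.78663 × 0.91028 = 0.71605
Parallel ([0.87944] and [0.71605]): 1 − (1 − 0.87944)(1 − 0.71605) = 0.966

0.966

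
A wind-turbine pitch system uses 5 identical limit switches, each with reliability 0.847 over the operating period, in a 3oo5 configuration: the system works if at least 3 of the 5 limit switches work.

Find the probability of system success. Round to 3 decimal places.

R = Σ_{i=3}^{5} C(5,i) p^i (1−p)^{5−i} with p = 0.847
C(5,3)·0.847^3·0.153^2 = 0.14224
C(5,4)·0.847^4·0.153^1 = 0.39373
C(5,5)·0.847^5·0.153^0 = 0.43593
Sum = 0.972

0.972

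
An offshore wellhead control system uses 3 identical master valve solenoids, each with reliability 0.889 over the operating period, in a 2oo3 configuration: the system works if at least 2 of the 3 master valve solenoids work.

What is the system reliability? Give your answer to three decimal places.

0.966

R = Σ_{i=2}^{3} C(3,i) p^i (1−p)^{3−i} with p = 0.889
C(3,2)·0.889^2·0.111^1 = 0.26318
C(3,3)·0.889^3·0.111^0 = 0.70260
Sum = 0.966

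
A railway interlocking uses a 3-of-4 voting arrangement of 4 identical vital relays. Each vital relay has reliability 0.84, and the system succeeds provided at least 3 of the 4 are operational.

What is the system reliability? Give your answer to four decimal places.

R = Σ_{i=3}^{4} C(4,i) p^i (1−p)^{4−i} with p = 0.84
C(4,3)·0.84^3·0.16^1 = 0.379331
C(4,4)·0.84^4·0.16^0 = 0.497871
Sum = 0.8772

0.8772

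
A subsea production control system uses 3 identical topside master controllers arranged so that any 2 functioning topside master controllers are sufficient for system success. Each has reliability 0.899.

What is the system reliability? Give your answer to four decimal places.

0.9715

R = Σ_{i=2}^{3} C(3,i) p^i (1−p)^{3−i} with p = 0.899
C(3,2)·0.899^2·0.101^1 = 0.244885
C(3,3)·0.899^3·0.101^0 = 0.726573
Sum = 0.9715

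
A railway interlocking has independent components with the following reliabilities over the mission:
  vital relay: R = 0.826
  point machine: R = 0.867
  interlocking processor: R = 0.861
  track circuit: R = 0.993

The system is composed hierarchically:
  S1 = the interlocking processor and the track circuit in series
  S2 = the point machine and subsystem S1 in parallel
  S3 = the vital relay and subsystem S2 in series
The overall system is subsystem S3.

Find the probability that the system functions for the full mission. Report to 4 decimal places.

Series (interlocking processor and track circuit): 0.861000 × 0.993000 = 0.854973
Parallel (point machine and [0.854973]): 1 − (1 − 0.867000)(1 − 0.854973) = 0.980711
Series (vital relay and [0.980711]): 0.826000 × 0.980711 = 0.8101

0.8101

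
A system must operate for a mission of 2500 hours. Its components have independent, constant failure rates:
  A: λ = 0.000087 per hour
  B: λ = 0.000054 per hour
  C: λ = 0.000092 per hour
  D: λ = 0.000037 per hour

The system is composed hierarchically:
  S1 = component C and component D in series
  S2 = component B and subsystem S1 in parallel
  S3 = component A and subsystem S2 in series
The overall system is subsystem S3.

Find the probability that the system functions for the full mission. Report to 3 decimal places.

0.777

R(A) = exp(−0.000087 × 2500) = 0.80453
R(B) = exp(−0.000054 × 2500) = 0.87372
R(C) = exp(−0.000092 × 2500) = 0.79453
R(D) = exp(−0.000037 × 2500) = 0.91165
Series (C and D): 0.79453 × 0.91165 = 0.72433
Parallel (B and [0.72433]): 1 − (1 − 0.87372)(1 − 0.72433) = 0.96519
Series (A and [0.96519]): 0.80453 × 0.96519 = 0.777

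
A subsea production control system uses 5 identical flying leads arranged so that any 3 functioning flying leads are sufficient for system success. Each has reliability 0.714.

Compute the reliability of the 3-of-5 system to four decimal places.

0.8549

R = Σ_{i=3}^{5} C(5,i) p^i (1−p)^{5−i} with p = 0.714
C(5,3)·0.714^3·0.286^2 = 0.297733
C(5,4)·0.714^4·0.286^1 = 0.371646
C(5,5)·0.714^5·0.286^0 = 0.185563
Sum = 0.8549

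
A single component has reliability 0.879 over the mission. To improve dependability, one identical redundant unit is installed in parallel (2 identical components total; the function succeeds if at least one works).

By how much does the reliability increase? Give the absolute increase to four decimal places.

R_before = 0.879
R_after = 1 − (1 − 0.879)^2 = 0.9854
ΔR = 0.9854 − 0.879 = 0.1064

0.1064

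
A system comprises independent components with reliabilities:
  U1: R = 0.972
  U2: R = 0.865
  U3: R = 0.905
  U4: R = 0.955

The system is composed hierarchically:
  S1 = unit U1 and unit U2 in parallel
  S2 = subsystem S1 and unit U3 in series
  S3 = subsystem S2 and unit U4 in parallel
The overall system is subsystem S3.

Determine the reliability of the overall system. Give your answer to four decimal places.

0.9956

Parallel (U1 and U2): 1 − (1 − 0.972000)(1 − 0.865000) = 0.996220
Series ([0.996220] and U3): 0.996220 × 0.905000 = 0.901579
Parallel ([0.901579] and U4): 1 − (1 − 0.901579)(1 − 0.955000) = 0.9956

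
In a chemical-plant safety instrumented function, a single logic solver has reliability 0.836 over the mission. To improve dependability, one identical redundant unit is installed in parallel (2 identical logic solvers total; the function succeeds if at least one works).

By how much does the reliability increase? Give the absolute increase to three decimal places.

R_before = 0.836
R_after = 1 − (1 − 0.836)^2 = 0.973
ΔR = 0.973 − 0.836 = 0.137

0.137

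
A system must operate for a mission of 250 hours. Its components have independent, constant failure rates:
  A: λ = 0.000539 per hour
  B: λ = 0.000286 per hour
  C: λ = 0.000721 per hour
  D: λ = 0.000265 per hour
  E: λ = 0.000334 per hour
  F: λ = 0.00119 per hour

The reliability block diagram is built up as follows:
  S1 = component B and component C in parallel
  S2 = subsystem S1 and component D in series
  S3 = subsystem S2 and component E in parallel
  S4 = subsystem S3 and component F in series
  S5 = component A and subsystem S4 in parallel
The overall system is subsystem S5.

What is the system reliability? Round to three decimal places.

0.967

R(A) = exp(−0.000539 × 250) = 0.87393
R(B) = exp(−0.000286 × 250) = 0.93100
R(C) = exp(−0.000721 × 250) = 0.83506
R(D) = exp(−0.000265 × 250) = 0.93590
R(E) = exp(−0.000334 × 250) = 0.91989
R(F) = exp(−0.00119 × 250) = 0.74267
Parallel (B and C): 1 − (1 − 0.93100)(1 − 0.83506) = 0.98862
Series ([0.98862] and D): 0.98862 × 0.93590 = 0.92525
Parallel ([0.92525] and E): 1 − (1 − 0.92525)(1 − 0.91989) = 0.99401
Series ([0.99401] and F): 0.99401 × 0.74267 = 0.73822
Parallel (A and [0.73822]): 1 − (1 − 0.87393)(1 − 0.73822) = 0.967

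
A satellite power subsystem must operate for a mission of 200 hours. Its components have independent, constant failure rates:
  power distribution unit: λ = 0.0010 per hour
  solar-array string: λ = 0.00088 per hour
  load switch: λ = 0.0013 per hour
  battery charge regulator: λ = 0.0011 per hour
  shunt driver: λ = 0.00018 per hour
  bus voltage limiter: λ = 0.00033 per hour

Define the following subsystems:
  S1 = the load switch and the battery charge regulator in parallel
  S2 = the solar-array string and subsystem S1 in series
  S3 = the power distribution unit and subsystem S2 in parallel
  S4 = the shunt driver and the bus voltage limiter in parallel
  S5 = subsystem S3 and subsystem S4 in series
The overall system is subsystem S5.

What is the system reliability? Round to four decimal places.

0.9617

R(power distribution unit) = exp(−0.0010 × 200) = 0.818731
R(solar-array string) = exp(−0.00088 × 200) = 0.838618
R(load switch) = exp(−0.0013 × 200) = 0.771052
R(battery charge regulator) = exp(−0.0011 × 200) = 0.802519
R(shunt driver) = exp(−0.00018 × 200) = 0.964640
R(bus voltage limiter) = exp(−0.00033 × 200) = 0.936131
Parallel (load switch and battery charge regulator): 1 − (1 − 0.771052)(1 − 0.802519) = 0.954787
Series (solar-array string and [0.954787]): 0.838618 × 0.954787 = 0.800702
Parallel (power distribution unit and [0.800702]): 1 − (1 − 0.818731)(1 − 0.800702) = 0.963873
Parallel (shunt driver and bus voltage limiter): 1 − (1 − 0.964640)(1 − 0.936131) = 0.997742
Series ([0.963873] and [0.997742]): 0.963873 × 0.997742 = 0.9617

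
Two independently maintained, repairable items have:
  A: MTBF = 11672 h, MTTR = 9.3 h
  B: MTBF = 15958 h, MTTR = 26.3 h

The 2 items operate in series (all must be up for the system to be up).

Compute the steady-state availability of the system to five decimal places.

0.99756

A(A) = MTBF/(MTBF+MTTR) = 11672/(11672+9.3) = 0.999204
A(B) = MTBF/(MTBF+MTTR) = 15958/(15958+26.3) = 0.998355
Series availability: 0.999204 × 0.998355 = 0.99756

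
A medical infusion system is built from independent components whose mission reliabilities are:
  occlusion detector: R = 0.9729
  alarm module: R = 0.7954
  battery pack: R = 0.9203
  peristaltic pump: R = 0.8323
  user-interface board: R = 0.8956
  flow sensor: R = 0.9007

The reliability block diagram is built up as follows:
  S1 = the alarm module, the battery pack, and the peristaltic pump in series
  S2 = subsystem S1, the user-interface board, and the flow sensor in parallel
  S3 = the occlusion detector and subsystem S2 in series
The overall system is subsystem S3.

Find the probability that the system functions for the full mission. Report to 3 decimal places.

0.969

Series (alarm module, battery pack, and peristaltic pump): 0.79540 × 0.92030 × 0.83230 = 0.60925
Parallel ([0.60925], user-interface board, and flow sensor): 1 − (1 − 0.60925)(1 − 0.89560)(1 − 0.90070) = 0.99595
Series (occlusion detector and [0.99595]): 0.97290 × 0.99595 = 0.969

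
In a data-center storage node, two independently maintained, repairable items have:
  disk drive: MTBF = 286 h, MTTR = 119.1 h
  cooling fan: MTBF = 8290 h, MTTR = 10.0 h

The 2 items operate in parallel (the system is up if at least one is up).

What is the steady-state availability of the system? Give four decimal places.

A(disk drive) = MTBF/(MTBF+MTTR) = 286/(286+119.1) = 0.705999
A(cooling fan) = MTBF/(MTBF+MTTR) = 8290/(8290+10.0) = 0.998795
Parallel availability: 1 − (1 − 0.705999)(1 − 0.998795) = 0.9996

0.9996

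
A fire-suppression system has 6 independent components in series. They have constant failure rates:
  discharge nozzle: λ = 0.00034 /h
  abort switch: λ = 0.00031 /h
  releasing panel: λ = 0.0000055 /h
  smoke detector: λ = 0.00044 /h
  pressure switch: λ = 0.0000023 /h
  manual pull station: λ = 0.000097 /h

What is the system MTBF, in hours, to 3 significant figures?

Series of exponential components: λ_sys = Σ λ_i
λ_sys = 0.00034 + 0.00031 + 0.0000055 + 0.00044 + 0.0000023 + 0.000097 = 1.1948e-03 /h
MTBF = 1 / λ_sys = 837 h

837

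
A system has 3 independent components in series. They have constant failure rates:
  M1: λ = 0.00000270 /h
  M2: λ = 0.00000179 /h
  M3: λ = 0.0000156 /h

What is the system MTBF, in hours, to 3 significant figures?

Series of exponential components: λ_sys = Σ λ_i
λ_sys = 0.00000270 + 0.00000179 + 0.0000156 = 2.0090e-05 /h
MTBF = 1 / λ_sys = 49800 h

49800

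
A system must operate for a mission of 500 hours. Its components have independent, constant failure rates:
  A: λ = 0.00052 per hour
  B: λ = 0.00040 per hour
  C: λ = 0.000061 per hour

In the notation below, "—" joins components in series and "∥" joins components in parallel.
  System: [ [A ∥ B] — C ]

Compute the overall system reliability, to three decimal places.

R(A) = exp(−0.00052 × 500) = 0.77105
R(B) = exp(−0.00040 × 500) = 0.81873
R(C) = exp(−0.000061 × 500) = 0.96996
Parallel (A and B): 1 − (1 − 0.77105)(1 − 0.81873) = 0.95850
Series ([0.95850] and C): 0.95850 × 0.96996 = 0.930

0.930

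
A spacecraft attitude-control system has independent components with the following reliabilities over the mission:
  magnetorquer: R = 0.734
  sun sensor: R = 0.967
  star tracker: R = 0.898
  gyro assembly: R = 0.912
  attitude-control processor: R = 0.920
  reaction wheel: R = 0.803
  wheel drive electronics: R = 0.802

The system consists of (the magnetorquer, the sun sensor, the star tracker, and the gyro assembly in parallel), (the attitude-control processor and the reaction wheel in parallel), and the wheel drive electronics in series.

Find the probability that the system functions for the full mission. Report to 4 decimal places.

Parallel (magnetorquer, sun sensor, star tracker, and gyro assembly): 1 − (1 − 0.734000)(1 − 0.967000)(1 − 0.898000)(1 − 0.912000) = 0.999921
Parallel (attitude-control processor and reaction wheel): 1 − (1 − 0.920000)(1 − 0.803000) = 0.984240
Series ([0.999921], [0.984240], and wheel drive electronics): 0.999921 × 0.984240 × 0.802000 = 0.7893

0.7893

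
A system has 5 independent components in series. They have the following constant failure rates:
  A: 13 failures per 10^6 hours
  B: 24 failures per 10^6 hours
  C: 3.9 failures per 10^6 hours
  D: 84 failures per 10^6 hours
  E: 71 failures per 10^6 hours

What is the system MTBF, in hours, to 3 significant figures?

5100

Series of exponential components: λ_sys = Σ λ_i
λ_sys = 0.000013 + 0.000024 + 0.0000039 + 0.000084 + 0.000071 = 1.9590e-04 /h
MTBF = 1 / λ_sys = 5100 h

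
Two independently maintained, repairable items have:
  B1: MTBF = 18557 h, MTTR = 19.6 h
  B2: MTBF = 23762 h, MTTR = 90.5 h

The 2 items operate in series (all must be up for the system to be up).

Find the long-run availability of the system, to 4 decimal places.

0.9952

A(B1) = MTBF/(MTBF+MTTR) = 18557/(18557+19.6) = 0.998945
A(B2) = MTBF/(MTBF+MTTR) = 23762/(23762+90.5) = 0.996206
Series availability: 0.998945 × 0.996206 = 0.9952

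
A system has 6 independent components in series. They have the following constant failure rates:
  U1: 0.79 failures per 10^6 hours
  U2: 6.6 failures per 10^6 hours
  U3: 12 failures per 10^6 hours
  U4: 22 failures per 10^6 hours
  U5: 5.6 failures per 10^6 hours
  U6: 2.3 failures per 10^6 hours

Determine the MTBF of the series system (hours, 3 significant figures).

20300

Series of exponential components: λ_sys = Σ λ_i
λ_sys = 0.00000079 + 0.0000066 + 0.000012 + 0.000022 + 0.0000056 + 0.0000023 = 4.9290e-05 /h
MTBF = 1 / λ_sys = 20300 h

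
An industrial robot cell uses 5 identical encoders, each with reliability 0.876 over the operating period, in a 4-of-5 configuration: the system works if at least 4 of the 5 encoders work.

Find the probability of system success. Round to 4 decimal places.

0.8809

R = Σ_{i=4}^{5} C(5,i) p^i (1−p)^{5−i} with p = 0.876
C(5,4)·0.876^4·0.124^1 = 0.365097
C(5,5)·0.876^5·0.124^0 = 0.515847
Sum = 0.8809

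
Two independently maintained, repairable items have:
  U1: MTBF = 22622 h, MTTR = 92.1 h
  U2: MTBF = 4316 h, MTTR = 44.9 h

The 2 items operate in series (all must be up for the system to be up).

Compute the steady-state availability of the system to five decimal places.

A(U1) = MTBF/(MTBF+MTTR) = 22622/(22622+92.1) = 0.995945
A(U2) = MTBF/(MTBF+MTTR) = 4316/(4316+44.9) = 0.989704
Series availability: 0.995945 × 0.989704 = 0.98569

0.98569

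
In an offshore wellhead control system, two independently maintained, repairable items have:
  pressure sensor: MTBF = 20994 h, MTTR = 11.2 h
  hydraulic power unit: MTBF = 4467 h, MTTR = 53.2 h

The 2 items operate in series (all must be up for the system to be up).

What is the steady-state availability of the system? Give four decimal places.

0.9877

A(pressure sensor) = MTBF/(MTBF+MTTR) = 20994/(20994+11.2) = 0.999467
A(hydraulic power unit) = MTBF/(MTBF+MTTR) = 4467/(4467+53.2) = 0.988231
Series availability: 0.999467 × 0.988231 = 0.9877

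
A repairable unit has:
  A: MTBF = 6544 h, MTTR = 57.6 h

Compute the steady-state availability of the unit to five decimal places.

A(A) = MTBF/(MTBF+MTTR) = 6544/(6544+57.6) = 0.99127

0.99127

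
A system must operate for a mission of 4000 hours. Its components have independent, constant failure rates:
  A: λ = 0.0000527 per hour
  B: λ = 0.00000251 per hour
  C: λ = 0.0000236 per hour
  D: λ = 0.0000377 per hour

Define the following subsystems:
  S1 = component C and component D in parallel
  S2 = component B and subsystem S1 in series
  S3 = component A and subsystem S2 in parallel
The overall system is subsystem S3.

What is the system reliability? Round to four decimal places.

0.9957

R(A) = exp(−0.0000527 × 4000) = 0.809936
R(B) = exp(−0.00000251 × 4000) = 0.990010
R(C) = exp(−0.0000236 × 4000) = 0.909919
R(D) = exp(−0.0000377 × 4000) = 0.860020
Parallel (C and D): 1 − (1 − 0.909919)(1 − 0.860020) = 0.987390
Series (B and [0.987390]): 0.990010 × 0.987390 = 0.977526
Parallel (A and [0.977526]): 1 − (1 − 0.809936)(1 − 0.977526) = 0.9957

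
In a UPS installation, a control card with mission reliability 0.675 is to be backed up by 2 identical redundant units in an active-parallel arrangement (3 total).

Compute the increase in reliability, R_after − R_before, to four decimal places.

R_before = 0.675
R_after = 1 − (1 − 0.675)^3 = 0.9657
ΔR = 0.9657 − 0.675 = 0.2907

0.2907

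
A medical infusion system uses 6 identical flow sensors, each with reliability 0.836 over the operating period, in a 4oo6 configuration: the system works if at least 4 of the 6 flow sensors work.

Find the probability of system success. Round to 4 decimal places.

0.9403

R = Σ_{i=4}^{6} C(6,i) p^i (1−p)^{6−i} with p = 0.836
C(6,4)·0.836^4·0.164^2 = 0.197063
C(6,5)·0.836^5·0.164^1 = 0.401815
C(6,6)·0.836^6·0.164^0 = 0.341380
Sum = 0.9403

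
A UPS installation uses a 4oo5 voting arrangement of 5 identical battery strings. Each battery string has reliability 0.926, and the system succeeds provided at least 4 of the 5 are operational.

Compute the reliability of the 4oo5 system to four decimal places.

R = Σ_{i=4}^{5} C(5,i) p^i (1−p)^{5−i} with p = 0.926
C(5,4)·0.926^4·0.074^1 = 0.272048
C(5,5)·0.926^5·0.074^0 = 0.680855
Sum = 0.9529

0.9529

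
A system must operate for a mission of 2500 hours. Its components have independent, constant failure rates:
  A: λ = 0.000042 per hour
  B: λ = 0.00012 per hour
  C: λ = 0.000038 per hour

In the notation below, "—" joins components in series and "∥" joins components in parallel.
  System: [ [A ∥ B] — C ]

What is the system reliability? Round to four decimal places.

0.8859

R(A) = exp(−0.000042 × 2500) = 0.900325
R(B) = exp(−0.00012 × 2500) = 0.740818
R(C) = exp(−0.000038 × 2500) = 0.909373
Parallel (A and B): 1 − (1 − 0.900325)(1 − 0.740818) = 0.974166
Series ([0.974166] and C): 0.974166 × 0.909373 = 0.8859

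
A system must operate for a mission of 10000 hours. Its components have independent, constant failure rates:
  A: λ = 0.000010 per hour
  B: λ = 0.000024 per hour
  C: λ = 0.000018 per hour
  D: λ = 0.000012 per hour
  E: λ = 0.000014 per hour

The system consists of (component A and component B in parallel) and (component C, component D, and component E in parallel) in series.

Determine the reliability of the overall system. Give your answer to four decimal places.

0.9773

R(A) = exp(−0.000010 × 10000) = 0.904837
R(B) = exp(−0.000024 × 10000) = 0.786628
R(C) = exp(−0.000018 × 10000) = 0.835270
R(D) = exp(−0.000012 × 10000) = 0.886920
R(E) = exp(−0.000014 × 10000) = 0.869358
Parallel (A and B): 1 − (1 − 0.904837)(1 − 0.786628) = 0.979695
Parallel (C, D, and E): 1 − (1 − 0.835270)(1 − 0.886920)(1 − 0.869358) = 0.997566
Series ([0.979695] and [0.997566]): 0.979695 × 0.997566 = 0.9773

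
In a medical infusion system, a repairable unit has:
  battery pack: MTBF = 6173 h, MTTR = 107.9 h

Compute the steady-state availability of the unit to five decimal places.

A(battery pack) = MTBF/(MTBF+MTTR) = 6173/(6173+107.9) = 0.98282

0.98282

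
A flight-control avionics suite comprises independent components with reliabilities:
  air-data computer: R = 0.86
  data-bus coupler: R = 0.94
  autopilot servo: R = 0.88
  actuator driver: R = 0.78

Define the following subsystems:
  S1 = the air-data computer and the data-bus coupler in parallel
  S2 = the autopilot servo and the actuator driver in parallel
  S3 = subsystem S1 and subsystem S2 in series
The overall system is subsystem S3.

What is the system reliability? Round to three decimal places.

Parallel (air-data computer and data-bus coupler): 1 − (1 − 0.86000)(1 − 0.94000) = 0.99160
Parallel (autopilot servo and actuator driver): 1 − (1 − 0.88000)(1 − 0.78000) = 0.97360
Series ([0.99160] and [0.97360]): 0.99160 × 0.97360 = 0.965

0.965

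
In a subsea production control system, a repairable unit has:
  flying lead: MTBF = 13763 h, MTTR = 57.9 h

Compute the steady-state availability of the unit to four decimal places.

A(flying lead) = MTBF/(MTBF+MTTR) = 13763/(13763+57.9) = 0.9958

0.9958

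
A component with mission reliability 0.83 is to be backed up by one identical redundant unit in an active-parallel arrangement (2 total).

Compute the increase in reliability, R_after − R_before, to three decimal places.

0.141

R_before = 0.83
R_after = 1 − (1 − 0.83)^2 = 0.971
ΔR = 0.971 − 0.83 = 0.141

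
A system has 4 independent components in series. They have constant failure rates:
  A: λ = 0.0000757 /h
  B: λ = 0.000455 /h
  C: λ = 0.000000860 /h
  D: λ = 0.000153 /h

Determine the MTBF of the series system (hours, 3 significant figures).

1460

Series of exponential components: λ_sys = Σ λ_i
λ_sys = 0.0000757 + 0.000455 + 0.000000860 + 0.000153 = 6.8456e-04 /h
MTBF = 1 / λ_sys = 1460 h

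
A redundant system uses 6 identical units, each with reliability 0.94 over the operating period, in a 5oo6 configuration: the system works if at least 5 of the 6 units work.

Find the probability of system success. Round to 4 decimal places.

R = Σ_{i=5}^{6} C(6,i) p^i (1−p)^{6−i} with p = 0.94
C(6,5)·0.94^5·0.06^1 = 0.264205
C(6,6)·0.94^6·0.06^0 = 0.689870
Sum = 0.9541

0.9541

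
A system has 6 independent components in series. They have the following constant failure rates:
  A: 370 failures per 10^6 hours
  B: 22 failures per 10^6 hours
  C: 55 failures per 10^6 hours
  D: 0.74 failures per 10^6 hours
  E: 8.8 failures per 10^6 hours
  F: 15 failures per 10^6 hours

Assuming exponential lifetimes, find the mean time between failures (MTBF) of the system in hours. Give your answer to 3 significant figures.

Series of exponential components: λ_sys = Σ λ_i
λ_sys = 0.00037 + 0.000022 + 0.000055 + 0.00000074 + 0.0000088 + 0.000015 = 4.7154e-04 /h
MTBF = 1 / λ_sys = 2120 h

2120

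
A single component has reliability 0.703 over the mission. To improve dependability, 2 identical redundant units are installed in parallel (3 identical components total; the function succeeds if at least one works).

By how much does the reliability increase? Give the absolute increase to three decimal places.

0.271

R_before = 0.703
R_after = 1 − (1 − 0.703)^3 = 0.974
ΔR = 0.974 − 0.703 = 0.271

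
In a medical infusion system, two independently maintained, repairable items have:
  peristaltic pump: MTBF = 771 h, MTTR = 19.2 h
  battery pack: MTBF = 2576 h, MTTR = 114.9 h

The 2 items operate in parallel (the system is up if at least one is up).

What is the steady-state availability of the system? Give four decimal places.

A(peristaltic pump) = MTBF/(MTBF+MTTR) = 771/(771+19.2) = 0.975702
A(battery pack) = MTBF/(MTBF+MTTR) = 2576/(2576+114.9) = 0.957301
Parallel availability: 1 − (1 − 0.975702)(1 − 0.957301) = 0.9990

0.9990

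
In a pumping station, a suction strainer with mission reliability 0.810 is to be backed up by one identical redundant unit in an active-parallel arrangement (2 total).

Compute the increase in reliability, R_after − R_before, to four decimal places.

0.1539

R_before = 0.810
R_after = 1 − (1 − 0.810)^2 = 0.9639
ΔR = 0.9639 − 0.810 = 0.1539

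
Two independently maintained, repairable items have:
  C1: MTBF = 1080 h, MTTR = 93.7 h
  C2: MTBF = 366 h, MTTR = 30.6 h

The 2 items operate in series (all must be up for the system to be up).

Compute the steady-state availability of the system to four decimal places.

A(C1) = MTBF/(MTBF+MTTR) = 1080/(1080+93.7) = 0.920167
A(C2) = MTBF/(MTBF+MTTR) = 366/(366+30.6) = 0.922844
Series availability: 0.920167 × 0.922844 = 0.8492

0.8492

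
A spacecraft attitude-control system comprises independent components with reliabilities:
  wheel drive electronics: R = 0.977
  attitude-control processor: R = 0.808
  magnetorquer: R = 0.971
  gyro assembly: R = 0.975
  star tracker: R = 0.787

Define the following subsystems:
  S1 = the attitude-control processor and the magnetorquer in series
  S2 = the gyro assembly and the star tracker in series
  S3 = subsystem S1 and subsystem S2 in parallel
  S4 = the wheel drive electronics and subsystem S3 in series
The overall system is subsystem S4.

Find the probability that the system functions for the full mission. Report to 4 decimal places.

Series (attitude-control processor and magnetorquer): 0.808000 × 0.971000 = 0.784568
Series (gyro assembly and star tracker): 0.975000 × 0.787000 = 0.767325
Parallel ([0.784568] and [0.767325]): 1 − (1 − 0.784568)(1 − 0.767325) = 0.949874
Series (wheel drive electronics and [0.949874]): 0.977000 × 0.949874 = 0.9280

0.9280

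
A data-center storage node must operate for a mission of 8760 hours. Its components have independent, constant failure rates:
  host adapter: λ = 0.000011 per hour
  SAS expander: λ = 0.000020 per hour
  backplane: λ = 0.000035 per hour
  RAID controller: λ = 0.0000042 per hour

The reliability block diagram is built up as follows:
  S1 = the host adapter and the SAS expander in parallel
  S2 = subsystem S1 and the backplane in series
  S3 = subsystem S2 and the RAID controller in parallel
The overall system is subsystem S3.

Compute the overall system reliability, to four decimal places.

0.9901

R(host adapter) = exp(−0.000011 × 8760) = 0.908137
R(SAS expander) = exp(−0.000020 × 8760) = 0.839289
R(backplane) = exp(−0.000035 × 8760) = 0.735945
R(RAID controller) = exp(−0.0000042 × 8760) = 0.963877
Parallel (host adapter and SAS expander): 1 − (1 − 0.908137)(1 − 0.839289) = 0.985237
Series ([0.985237] and backplane): 0.985237 × 0.735945 = 0.725080
Parallel ([0.725080] and RAID controller): 1 − (1 − 0.725080)(1 − 0.963877) = 0.9901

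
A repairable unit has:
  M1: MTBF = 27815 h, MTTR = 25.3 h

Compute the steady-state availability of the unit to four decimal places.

0.9991

A(M1) = MTBF/(MTBF+MTTR) = 27815/(27815+25.3) = 0.9991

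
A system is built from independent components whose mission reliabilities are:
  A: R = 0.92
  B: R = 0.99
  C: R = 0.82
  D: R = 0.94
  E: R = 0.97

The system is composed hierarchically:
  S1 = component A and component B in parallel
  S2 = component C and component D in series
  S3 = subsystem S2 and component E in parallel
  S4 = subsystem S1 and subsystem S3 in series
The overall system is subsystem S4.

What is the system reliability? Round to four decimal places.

Parallel (A and B): 1 − (1 − 0.920000)(1 − 0.990000) = 0.999200
Series (C and D): 0.820000 × 0.940000 = 0.770800
Parallel ([0.770800] and E): 1 − (1 − 0.770800)(1 − 0.970000) = 0.993124
Series ([0.999200] and [0.993124]): 0.999200 × 0.993124 = 0.9923

0.9923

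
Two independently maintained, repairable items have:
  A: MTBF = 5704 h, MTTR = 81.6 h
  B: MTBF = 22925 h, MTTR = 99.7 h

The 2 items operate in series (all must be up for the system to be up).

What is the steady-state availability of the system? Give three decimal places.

0.982

A(A) = MTBF/(MTBF+MTTR) = 5704/(5704+81.6) = 0.985896
A(B) = MTBF/(MTBF+MTTR) = 22925/(22925+99.7) = 0.995670
Series availability: 0.985896 × 0.995670 = 0.982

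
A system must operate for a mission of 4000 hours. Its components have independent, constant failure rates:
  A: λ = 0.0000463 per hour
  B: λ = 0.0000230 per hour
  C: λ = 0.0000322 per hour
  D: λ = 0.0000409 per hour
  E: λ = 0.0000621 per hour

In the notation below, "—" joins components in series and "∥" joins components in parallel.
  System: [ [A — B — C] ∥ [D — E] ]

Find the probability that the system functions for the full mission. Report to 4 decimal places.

R(A) = exp(−0.0000463 × 4000) = 0.830938
R(B) = exp(−0.0000230 × 4000) = 0.912105
R(C) = exp(−0.0000322 × 4000) = 0.879150
R(D) = exp(−0.0000409 × 4000) = 0.849082
R(E) = exp(−0.0000621 × 4000) = 0.780048
Series (A, B, and C): 0.830938 × 0.912105 × 0.879150 = 0.666310
Series (D and E): 0.849082 × 0.780048 = 0.662325
Parallel ([0.666310] and [0.662325]): 1 − (1 − 0.666310)(1 − 0.662325) = 0.8873

0.8873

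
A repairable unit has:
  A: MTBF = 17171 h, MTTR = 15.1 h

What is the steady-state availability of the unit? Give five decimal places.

0.99912

A(A) = MTBF/(MTBF+MTTR) = 17171/(17171+15.1) = 0.99912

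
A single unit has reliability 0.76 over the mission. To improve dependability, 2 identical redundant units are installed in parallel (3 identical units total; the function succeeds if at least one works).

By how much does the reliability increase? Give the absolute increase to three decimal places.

0.226

R_before = 0.76
R_after = 1 − (1 − 0.76)^3 = 0.986
ΔR = 0.986 − 0.76 = 0.226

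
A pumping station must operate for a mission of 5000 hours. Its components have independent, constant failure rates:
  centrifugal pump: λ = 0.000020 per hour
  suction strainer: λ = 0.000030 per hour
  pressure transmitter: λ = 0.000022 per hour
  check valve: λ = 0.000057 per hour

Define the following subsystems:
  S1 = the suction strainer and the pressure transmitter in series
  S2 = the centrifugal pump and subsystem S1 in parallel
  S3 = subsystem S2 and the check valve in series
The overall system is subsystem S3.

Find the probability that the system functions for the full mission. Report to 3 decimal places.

R(centrifugal pump) = exp(−0.000020 × 5000) = 0.90484
R(suction strainer) = exp(−0.000030 × 5000) = 0.86071
R(pressure transmitter) = exp(−0.000022 × 5000) = 0.89583
R(check valve) = exp(−0.000057 × 5000) = 0.75201
Series (suction strainer and pressure transmitter): 0.86071 × 0.89583 = 0.77105
Parallel (centrifugal pump and [0.77105]): 1 − (1 − 0.90484)(1 − 0.77105) = 0.97821
Series ([0.97821] and check valve): 0.97821 × 0.75201 = 0.736

0.736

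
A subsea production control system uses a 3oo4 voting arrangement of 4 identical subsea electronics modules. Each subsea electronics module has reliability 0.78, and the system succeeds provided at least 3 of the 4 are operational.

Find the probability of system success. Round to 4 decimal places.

0.7878

R = Σ_{i=3}^{4} C(4,i) p^i (1−p)^{4−i} with p = 0.78
C(4,3)·0.78^3·0.22^1 = 0.417606
C(4,4)·0.78^4·0.22^0 = 0.370151
Sum = 0.7878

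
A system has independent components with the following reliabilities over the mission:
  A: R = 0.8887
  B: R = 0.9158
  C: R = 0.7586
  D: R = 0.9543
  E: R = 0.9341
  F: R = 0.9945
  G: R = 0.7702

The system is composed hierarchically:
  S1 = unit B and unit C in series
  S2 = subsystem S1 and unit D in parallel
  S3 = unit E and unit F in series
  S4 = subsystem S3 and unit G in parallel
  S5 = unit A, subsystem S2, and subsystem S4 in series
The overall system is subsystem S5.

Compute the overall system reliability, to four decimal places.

Series (B and C): 0.915800 × 0.758600 = 0.694726
Parallel ([0.694726] and D): 1 − (1 − 0.694726)(1 − 0.954300) = 0.986049
Series (E and F): 0.934100 × 0.994500 = 0.928962
Parallel ([0.928962] and G): 1 − (1 − 0.928962)(1 − 0.770200) = 0.983675
Series (A, [0.986049], and [0.983675]): 0.888700 × 0.986049 × 0.983675 = 0.8620

0.8620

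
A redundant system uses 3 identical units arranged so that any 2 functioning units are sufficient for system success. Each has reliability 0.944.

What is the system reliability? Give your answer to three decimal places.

0.991

R = Σ_{i=2}^{3} C(3,i) p^i (1−p)^{3−i} with p = 0.944
C(3,2)·0.944^2·0.056^1 = 0.14971
C(3,3)·0.944^3·0.056^0 = 0.84123
Sum = 0.991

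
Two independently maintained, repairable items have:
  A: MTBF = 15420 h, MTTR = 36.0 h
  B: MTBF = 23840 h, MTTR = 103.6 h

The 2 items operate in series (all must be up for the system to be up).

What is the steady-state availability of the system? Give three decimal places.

A(A) = MTBF/(MTBF+MTTR) = 15420/(15420+36.0) = 0.997671
A(B) = MTBF/(MTBF+MTTR) = 23840/(23840+103.6) = 0.995673
Series availability: 0.997671 × 0.995673 = 0.993

0.993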